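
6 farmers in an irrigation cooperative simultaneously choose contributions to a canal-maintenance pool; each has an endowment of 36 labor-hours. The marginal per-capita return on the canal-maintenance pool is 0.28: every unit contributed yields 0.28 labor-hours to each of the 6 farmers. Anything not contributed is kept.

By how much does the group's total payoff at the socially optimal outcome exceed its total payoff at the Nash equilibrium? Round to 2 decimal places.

The private return per contributed unit is 0.28 < 1, so contributing 0 is dominant for every player. At the Nash equilibrium everyone keeps their 36, and the group total is 6 × 36 = 216.
Each contributed unit returns 1.680 to the group as a whole (0.28 to each of 6 players), which exceeds 1, so the social optimum is full contribution: group total = 1.680 × 216 = 362.88.
Efficiency loss = 362.88 − 216 = 146.88.

146.88 labor-hours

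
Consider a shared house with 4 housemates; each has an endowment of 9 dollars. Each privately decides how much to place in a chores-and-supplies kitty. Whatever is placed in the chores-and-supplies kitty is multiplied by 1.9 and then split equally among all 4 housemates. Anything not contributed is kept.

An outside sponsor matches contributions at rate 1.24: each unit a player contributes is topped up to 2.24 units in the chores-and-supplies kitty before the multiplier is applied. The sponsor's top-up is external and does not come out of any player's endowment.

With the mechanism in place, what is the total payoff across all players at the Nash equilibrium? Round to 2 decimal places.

Under the mechanism each unit contributed yields 1.9 × 2.24 / 4 = 1.0640 back to its contributor per unit of net cost, which exceeds 1, making full contribution the dominant choice for everyone.
So the Nash equilibrium is full contribution by all 4; the group earns 1.9 × 2.24 × 36 = 153.22.

153.22 dollars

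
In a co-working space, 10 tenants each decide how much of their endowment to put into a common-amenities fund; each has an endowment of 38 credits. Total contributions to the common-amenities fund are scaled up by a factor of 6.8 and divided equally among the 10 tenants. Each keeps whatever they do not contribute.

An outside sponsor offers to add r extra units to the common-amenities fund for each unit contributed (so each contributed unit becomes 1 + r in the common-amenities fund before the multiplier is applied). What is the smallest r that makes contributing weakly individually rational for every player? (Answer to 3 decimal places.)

With matching at rate r, one contributed unit becomes (1 + r) in the common-amenities fund and returns 6.8 × (1 + r) / 10 to the contributor.
Setting this equal to 1: 1 + r = 10/6.8 = 1.4706.
So the minimum matching rate is r = 1.4706 − 1 = 0.471.

0.471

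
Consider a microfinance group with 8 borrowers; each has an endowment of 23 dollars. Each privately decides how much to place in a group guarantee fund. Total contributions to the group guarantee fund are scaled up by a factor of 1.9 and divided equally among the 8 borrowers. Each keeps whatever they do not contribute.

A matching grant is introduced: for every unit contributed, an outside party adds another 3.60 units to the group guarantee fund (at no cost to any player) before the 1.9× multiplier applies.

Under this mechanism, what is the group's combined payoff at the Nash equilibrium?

1608.16 dollars

With the mechanism, a contributed unit returns 1.9 × 4.60 / 8 = 1.0925 per unit of net cost to the contributor — now above 1 — so contributing fully is weakly dominant for every player.
So the Nash equilibrium is full contribution by all 8; the group earns 1.9 × 4.60 × 184 = 1608.16.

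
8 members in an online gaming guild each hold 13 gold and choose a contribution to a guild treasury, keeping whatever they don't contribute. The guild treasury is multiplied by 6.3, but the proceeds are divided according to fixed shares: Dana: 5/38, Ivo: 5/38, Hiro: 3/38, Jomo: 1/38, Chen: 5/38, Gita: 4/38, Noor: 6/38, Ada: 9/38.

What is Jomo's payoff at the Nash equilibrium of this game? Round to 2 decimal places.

15.16 gold

For player j, contributing a unit is worthwhile iff 6.3 × (j's share) ≥ 1, i.e. iff j's share is at least 0.1587.
Only Ada (9/38) clears that bar, contributing 13; the remaining 7 contribute 0. Total contributed: 13.
Jomo keeps 13 and receives 6.3 × 13 × 1/38 = 2.16 from the guild treasury, for a payoff of 15.16.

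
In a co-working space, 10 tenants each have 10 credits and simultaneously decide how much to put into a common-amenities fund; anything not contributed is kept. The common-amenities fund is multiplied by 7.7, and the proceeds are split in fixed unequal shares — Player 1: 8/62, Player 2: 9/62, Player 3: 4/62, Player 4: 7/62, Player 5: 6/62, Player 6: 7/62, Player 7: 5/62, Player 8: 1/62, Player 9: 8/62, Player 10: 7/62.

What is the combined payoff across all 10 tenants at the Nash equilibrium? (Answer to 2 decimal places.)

167.00 credits

Each unit j contributes comes back to j as 7.7 × (j's share), so j prefers to contribute only if that share exceeds 1/7.7 = 0.1299; otherwise keeping the unit dominates.
Only Player 2 (9/62) clears that bar, contributing 10; the remaining 9 contribute 0. Total contributed: 10.
The common-amenities fund pays out 7.7 × 10 = 77.00 in total (split across the unequal shares, but the aggregate is all that matters for the group sum).
The 9 free-riders keep 10 each, adding 90. Group total = 90 + 77.00 = 167.00.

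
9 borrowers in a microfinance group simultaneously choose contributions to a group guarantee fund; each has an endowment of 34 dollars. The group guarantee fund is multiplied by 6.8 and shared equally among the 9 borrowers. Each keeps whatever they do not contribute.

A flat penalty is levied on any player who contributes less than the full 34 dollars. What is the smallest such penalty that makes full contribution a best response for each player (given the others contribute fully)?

Given the others contribute fully, the best deviation is to contribute 0 (any partial contribution still incurs the fine and gives up units whose private return 0.7556 is below 1).
Deviating from 34 to 0 saves 34 dollars but forfeits the deviator's share of the drop in the group guarantee fund: 6.8/9 × 34 = 25.69.
So the deviation gain is 34 − 25.69 = 8.31, and the fine must be at least 8.31 dollars to wipe it out.

8.31 dollars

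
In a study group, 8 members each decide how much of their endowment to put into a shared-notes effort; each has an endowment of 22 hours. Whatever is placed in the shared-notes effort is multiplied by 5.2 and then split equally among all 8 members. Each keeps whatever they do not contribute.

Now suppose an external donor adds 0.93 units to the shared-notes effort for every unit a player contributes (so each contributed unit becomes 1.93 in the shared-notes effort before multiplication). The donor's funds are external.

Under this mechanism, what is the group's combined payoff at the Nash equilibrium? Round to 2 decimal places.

1766.34 hours

The effective private return per unit is now 5.2 × 1.93 / 8 = 1.2545 > 1, so every player's dominant strategy flips to full contribution.
So the Nash equilibrium is full contribution by all 8; the group earns 5.2 × 1.93 × 176 = 1766.34.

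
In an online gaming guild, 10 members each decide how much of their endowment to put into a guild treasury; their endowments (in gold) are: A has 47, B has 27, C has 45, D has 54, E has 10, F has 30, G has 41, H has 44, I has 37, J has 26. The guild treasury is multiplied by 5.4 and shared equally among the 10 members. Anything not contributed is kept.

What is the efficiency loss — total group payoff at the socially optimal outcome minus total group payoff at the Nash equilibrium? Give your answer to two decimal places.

The private return per contributed unit is 5.4/10 = 0.5400 < 1 for every player regardless of endowment, so the Nash equilibrium is zero contribution and the group total is Σ E_j = 47 + 27 + 45 + 54 + 10 + 30 + 41 + 44 + 37 + 26 = 361.
Each contributed unit returns 5.400 to the group, so the social optimum is full contribution by everyone: group total = 5.400 × 361 = 1949.40.
Efficiency loss = (5.400 − 1) × 361 = 1588.40.

1588.40 gold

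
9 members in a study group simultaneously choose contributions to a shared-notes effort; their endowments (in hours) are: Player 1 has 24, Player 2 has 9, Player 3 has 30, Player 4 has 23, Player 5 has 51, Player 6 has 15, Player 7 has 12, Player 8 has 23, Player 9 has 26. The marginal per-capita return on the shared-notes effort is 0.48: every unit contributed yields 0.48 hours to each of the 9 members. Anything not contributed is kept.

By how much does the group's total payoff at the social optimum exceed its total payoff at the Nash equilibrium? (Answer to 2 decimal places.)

The private return per contributed unit is 0.48 < 1 for everyone, so the Nash equilibrium is zero contribution and the group total is Σ E_j = 24 + 9 + 30 + 23 + 51 + 15 + 12 + 23 + 26 = 213.
Each contributed unit returns 4.320 to the group, so the social optimum is full contribution by everyone: group total = 4.320 × 213 = 920.16.
Efficiency loss = (4.320 − 1) × 213 = 707.16.

707.16 hours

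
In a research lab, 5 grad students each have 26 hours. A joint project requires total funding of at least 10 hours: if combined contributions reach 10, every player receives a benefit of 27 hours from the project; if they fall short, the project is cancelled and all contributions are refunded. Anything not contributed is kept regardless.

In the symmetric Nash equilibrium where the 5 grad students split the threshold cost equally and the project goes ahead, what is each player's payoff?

Equal share of the threshold: 10/5 = 2.
At this profile no one gains by cutting their contribution: any cut drops the total below 10, the project is cancelled, contributions are refunded, and the deviator ends with 26, which is less than 26 − 2 + 27 = 51. Contributing more than 2 just wastes the excess. So contributing exactly 2 is a best response.
Each player's payoff: 26 − 2 + 27 = 51.

51 hours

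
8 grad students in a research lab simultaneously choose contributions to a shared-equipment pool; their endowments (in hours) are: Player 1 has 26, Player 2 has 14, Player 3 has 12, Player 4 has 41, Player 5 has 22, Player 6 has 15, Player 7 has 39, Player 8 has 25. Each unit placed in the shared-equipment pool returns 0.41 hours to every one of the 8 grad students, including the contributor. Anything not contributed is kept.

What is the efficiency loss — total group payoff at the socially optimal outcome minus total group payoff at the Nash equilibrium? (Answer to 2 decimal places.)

442.32 hours

The private return per contributed unit is 0.41 < 1 for everyone, so the Nash equilibrium is zero contribution and the group total is Σ E_j = 26 + 14 + 12 + 41 + 22 + 15 + 39 + 25 = 194.
Each contributed unit returns 3.280 to the group, so the social optimum is full contribution by everyone: group total = 3.280 × 194 = 636.32.
Efficiency loss = (3.280 − 1) × 194 = 442.32.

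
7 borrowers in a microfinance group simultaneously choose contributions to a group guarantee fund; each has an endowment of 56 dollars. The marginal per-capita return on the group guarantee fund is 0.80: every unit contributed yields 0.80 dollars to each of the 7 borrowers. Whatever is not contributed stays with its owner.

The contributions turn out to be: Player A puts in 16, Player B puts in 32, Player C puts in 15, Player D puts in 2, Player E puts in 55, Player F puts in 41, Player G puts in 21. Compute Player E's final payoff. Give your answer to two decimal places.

Total contributed: 16 + 32 + 15 + 2 + 55 + 41 + 21 = 182.
Each receives 0.80 × 182 = 145.60 from the group guarantee fund.
Player E keeps 56 − 55 = 1, so Player E's payoff is 1 + 145.60 = 146.60.

146.60 dollars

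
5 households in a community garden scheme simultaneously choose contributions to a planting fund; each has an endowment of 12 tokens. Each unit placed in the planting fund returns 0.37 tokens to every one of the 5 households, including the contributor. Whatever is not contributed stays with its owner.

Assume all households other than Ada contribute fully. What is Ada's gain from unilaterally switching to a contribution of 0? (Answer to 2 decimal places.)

Switching from a contribution of 12 to 0 lets Ada keep an extra 12 tokens, but lowers the planting fund by 12, which costs Ada their own share of that drop: 0.37 × 12 = 4.44.
Net gain = 12 − 4.44 = 7.56. The private return per contributed unit (0.37) is below 1, so free-riding is indeed the best response regardless of what the others do.

7.56 tokens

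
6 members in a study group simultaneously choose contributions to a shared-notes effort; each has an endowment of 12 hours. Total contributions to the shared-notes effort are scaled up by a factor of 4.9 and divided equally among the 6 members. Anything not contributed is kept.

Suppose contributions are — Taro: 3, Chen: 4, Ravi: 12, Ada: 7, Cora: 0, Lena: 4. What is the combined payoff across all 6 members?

Total contributed: 3 + 4 + 12 + 7 + 0 + 4 = 30; total kept: 6 × 12 − 30 = 42.
The shared-notes effort pays out 4.9 × 30 = 147.00 in aggregate.
Group total = 42 + 147.00 = 189.00.

189.00 hours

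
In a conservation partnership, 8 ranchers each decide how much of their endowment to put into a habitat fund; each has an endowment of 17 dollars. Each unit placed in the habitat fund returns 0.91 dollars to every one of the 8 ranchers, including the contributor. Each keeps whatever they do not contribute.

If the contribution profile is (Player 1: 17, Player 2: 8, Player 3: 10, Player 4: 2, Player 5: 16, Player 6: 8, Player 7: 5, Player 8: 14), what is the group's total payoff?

Total contributed: 17 + 8 + 10 + 2 + 16 + 8 + 5 + 14 = 80; total kept: 8 × 17 − 80 = 56.
The habitat fund pays out 0.91 × 8 × 80 = 582.40 in aggregate.
Group total = 56 + 582.40 = 638.40.

638.40 dollars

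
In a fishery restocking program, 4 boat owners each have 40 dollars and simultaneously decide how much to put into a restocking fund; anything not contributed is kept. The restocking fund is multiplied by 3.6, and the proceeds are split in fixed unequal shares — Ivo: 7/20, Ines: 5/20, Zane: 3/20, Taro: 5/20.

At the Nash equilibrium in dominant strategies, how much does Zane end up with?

61.60 dollars

Each unit j contributes comes back to j as 3.6 × (j's share), so j prefers to contribute only if that share exceeds 1/3.6 = 0.2778; otherwise keeping the unit dominates.
The only share above 0.2778 is Ivo's 7/20, contributing 40; the remaining 3 contribute 0. Total contributed: 40.
Zane keeps 40 and receives 3.6 × 40 × 3/20 = 21.60 from the restocking fund, for a payoff of 61.60.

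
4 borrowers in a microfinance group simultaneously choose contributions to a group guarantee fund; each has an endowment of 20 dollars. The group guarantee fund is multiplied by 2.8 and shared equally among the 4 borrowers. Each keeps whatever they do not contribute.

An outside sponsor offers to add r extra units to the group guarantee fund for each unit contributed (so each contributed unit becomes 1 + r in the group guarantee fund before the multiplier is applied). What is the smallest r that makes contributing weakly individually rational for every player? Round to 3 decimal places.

0.429

With matching at rate r, one contributed unit becomes (1 + r) in the group guarantee fund and returns 2.8 × (1 + r) / 4 to the contributor.
Setting this equal to 1: 1 + r = 4/2.8 = 1.4286.
So the minimum matching rate is r = 1.4286 − 1 = 0.429.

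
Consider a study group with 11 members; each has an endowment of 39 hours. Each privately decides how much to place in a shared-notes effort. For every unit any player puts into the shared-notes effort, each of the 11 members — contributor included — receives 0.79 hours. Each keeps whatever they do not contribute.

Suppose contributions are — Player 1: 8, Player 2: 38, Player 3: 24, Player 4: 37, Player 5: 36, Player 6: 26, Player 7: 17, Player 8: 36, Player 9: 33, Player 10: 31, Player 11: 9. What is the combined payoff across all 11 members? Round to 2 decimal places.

Total contributed: 8 + 38 + 24 + 37 + 36 + 26 + 17 + 36 + 33 + 31 + 9 = 295; total kept: 11 × 39 − 295 = 134.
The shared-notes effort pays out 0.79 × 11 × 295 = 2563.55 in aggregate.
Group total = 134 + 2563.55 = 2697.55.

2697.55 hours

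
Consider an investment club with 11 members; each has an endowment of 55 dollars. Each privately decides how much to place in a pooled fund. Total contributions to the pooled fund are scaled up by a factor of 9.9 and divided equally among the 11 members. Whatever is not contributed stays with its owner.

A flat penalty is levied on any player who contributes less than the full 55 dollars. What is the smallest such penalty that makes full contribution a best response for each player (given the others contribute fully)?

5.50 dollars

Given the others contribute fully, the best deviation is to contribute 0 (any partial contribution still incurs the fine and gives up units whose private return 0.9000 is below 1).
Deviating from 55 to 0 saves 55 dollars but forfeits the deviator's share of the drop in the pooled fund: 9.9/11 × 55 = 49.50.
So the deviation gain is 55 − 49.50 = 5.50, and the fine must be at least 5.50 dollars to wipe it out.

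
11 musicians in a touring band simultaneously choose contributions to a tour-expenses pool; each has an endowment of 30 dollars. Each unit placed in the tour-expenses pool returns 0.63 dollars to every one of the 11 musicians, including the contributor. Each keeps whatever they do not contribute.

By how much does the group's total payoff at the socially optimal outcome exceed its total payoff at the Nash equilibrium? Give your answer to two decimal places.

1956.90 dollars

The private return per contributed unit is 0.63 < 1, so contributing 0 is dominant for every player. At the Nash equilibrium everyone keeps their 30, and the group total is 11 × 30 = 330.
Each contributed unit returns 6.930 to the group as a whole (0.63 to each of 11 players), which exceeds 1, so the social optimum is full contribution: group total = 6.930 × 330 = 2286.90.
Efficiency loss = 2286.90 − 330 = 1956.90.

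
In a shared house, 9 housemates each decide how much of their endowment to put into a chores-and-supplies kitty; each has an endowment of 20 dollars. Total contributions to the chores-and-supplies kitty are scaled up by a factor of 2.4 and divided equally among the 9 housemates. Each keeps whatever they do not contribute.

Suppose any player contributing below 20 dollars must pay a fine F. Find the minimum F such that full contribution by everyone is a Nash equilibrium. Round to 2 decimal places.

Given the others contribute fully, the best deviation is to contribute 0 (any partial contribution still incurs the fine and gives up units whose private return 0.2667 is below 1).
Deviating from 20 to 0 saves 20 dollars but forfeits the deviator's share of the drop in the chores-and-supplies kitty: 2.4/9 × 20 = 5.33.
So the deviation gain is 20 − 5.33 = 14.67, and the fine must be at least 14.67 dollars to wipe it out.

14.67 dollars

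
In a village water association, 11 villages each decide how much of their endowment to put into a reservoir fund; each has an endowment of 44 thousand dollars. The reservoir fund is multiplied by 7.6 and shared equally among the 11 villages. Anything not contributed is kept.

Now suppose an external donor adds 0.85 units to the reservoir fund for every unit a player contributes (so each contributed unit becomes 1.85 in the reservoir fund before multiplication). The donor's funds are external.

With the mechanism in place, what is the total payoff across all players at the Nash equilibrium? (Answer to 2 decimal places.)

With the mechanism, a contributed unit returns 7.6 × 1.85 / 11 = 1.2782 per unit of net cost to the contributor — now above 1 — so contributing fully is weakly dominant for every player.
At the Nash equilibrium everyone contributes 44. Group total payoff = 7.6 × 1.85 × 484 = 6805.04.

6805.04 thousand dollars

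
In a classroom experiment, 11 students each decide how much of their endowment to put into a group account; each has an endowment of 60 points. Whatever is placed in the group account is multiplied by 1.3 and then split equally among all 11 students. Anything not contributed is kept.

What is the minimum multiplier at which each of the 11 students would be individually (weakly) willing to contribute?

A contributed unit returns (multiplier)/11 to its contributor.
This reaches 1 exactly when the multiplier is 11.

11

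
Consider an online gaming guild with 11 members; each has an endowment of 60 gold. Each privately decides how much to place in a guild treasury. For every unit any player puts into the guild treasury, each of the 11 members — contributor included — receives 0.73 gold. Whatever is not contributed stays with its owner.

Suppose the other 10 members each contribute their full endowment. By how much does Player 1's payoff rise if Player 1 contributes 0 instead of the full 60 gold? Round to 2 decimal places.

Switching from a contribution of 60 to 0 lets Player 1 keep an extra 60 gold, but lowers the guild treasury by 60, which costs Player 1 their own share of that drop: 0.73 × 60 = 43.80.
Net gain = 60 − 43.80 = 16.20. The private return per contributed unit (0.73) is below 1, so free-riding is indeed the best response regardless of what the others do.

16.20 gold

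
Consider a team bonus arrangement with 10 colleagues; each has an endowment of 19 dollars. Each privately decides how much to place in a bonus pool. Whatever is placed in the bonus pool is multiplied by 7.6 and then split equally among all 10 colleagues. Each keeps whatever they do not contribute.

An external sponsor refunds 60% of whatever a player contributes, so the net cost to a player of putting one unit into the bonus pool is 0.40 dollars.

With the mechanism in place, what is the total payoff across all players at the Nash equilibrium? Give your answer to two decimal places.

1558.00 dollars

With the mechanism, a contributed unit returns (7.6/10) / 0.40 = 1.9000 per unit of net cost to the contributor — now above 1 — so contributing fully is weakly dominant for every player.
So the Nash equilibrium is full contribution by all 10; the group earns 10 × (19 × 0.60 + 7.6 × 19) = 1558.00.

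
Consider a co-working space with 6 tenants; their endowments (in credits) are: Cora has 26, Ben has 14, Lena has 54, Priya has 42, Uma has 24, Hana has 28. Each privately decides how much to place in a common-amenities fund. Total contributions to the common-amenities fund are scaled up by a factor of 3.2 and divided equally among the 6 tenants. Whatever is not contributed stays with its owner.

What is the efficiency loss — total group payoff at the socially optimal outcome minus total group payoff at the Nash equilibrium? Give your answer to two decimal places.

413.60 credits

The private return per contributed unit is 3.2/6 = 0.5333 < 1 for every player regardless of endowment, so the Nash equilibrium is zero contribution and the group total is Σ E_j = 26 + 14 + 54 + 42 + 24 + 28 = 188.
Each contributed unit returns 3.200 to the group, so the social optimum is full contribution by everyone: group total = 3.200 × 188 = 601.60.
Efficiency loss = (3.200 − 1) × 188 = 413.60.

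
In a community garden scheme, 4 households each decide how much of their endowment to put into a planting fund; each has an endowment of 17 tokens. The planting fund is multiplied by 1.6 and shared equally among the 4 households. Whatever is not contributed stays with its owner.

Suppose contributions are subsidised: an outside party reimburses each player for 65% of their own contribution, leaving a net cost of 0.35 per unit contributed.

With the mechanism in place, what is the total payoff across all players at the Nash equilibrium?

Under the mechanism each unit contributed yields (1.6/4) / 0.35 = 1.1429 back to its contributor per unit of net cost, which exceeds 1, making full contribution the dominant choice for everyone.
So the Nash equilibrium is full contribution by all 4; the group earns 4 × (17 × 0.65 + 1.6 × 17) = 153.00.

153.00 tokens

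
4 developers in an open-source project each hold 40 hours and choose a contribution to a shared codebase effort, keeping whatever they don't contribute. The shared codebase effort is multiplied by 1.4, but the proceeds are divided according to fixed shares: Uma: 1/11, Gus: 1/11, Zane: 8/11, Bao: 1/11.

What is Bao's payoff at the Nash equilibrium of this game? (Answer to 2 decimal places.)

Each unit j contributes comes back to j as 1.4 × (j's share), so j prefers to contribute only if that share exceeds 1/1.4 = 0.7143; otherwise keeping the unit dominates.
Only Zane (8/11) clears that bar, contributing 40; the remaining 3 contribute 0. Total contributed: 40.
Bao keeps 40 and receives 1.4 × 40 × 1/11 = 5.09 from the shared codebase effort, for a payoff of 45.09.

45.09 hours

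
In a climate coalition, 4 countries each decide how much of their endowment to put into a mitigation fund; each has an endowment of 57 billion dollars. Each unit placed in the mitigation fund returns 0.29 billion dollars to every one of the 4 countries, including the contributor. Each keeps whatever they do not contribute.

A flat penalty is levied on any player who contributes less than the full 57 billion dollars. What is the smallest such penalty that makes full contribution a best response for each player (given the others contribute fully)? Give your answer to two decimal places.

Given the others contribute fully, the best deviation is to contribute 0 (any partial contribution still incurs the fine and gives up units whose private return 0.29 is below 1).
Deviating from 57 to 0 saves 57 billion dollars but forfeits the deviator's share of the drop in the mitigation fund: 0.29 × 57 = 16.53.
So the deviation gain is 57 − 16.53 = 40.47, and the fine must be at least 40.47 billion dollars to wipe it out.

40.47 billion dollars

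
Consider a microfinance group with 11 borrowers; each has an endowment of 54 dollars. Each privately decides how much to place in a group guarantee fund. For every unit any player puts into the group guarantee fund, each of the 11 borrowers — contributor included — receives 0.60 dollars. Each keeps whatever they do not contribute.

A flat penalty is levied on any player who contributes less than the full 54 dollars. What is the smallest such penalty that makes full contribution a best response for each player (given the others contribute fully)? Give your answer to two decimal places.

21.60 dollars

Given the others contribute fully, the best deviation is to contribute 0 (any partial contribution still incurs the fine and gives up units whose private return 0.60 is below 1).
Deviating from 54 to 0 saves 54 dollars but forfeits the deviator's share of the drop in the group guarantee fund: 0.60 × 54 = 32.40.
So the deviation gain is 54 − 32.40 = 21.60, and the fine must be at least 21.60 dollars to wipe it out.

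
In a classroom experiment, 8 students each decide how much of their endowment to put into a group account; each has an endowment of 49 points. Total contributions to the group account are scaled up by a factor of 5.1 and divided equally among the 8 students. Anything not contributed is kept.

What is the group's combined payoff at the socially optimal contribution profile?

1999.20 points

Each contributed unit returns 5.100 to the group as a whole (0.6375 to each of 8 players), which exceeds 1, so the social optimum is full contribution: group total = 5.100 × 392 = 1999.20.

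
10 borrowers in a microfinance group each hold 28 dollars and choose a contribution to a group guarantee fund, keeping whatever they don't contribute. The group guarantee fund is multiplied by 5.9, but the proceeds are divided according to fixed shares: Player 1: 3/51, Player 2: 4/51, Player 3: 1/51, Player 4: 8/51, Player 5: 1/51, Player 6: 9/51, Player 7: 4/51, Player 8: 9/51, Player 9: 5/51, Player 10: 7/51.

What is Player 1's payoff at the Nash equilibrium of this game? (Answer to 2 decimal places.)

A player with share s gets back 5.9·s per unit contributed, so full contribution is dominant for anyone with s > 1/5.9 = 0.1695 and zero contribution is dominant for anyone below.
Player 6 and Player 8 clear that bar, contributing 28 each; the remaining 8 contribute 0. Total contributed: 56.
Player 1 keeps 28 and receives 5.9 × 56 × 3/51 = 19.44 from the group guarantee fund, for a payoff of 47.44.

47.44 dollars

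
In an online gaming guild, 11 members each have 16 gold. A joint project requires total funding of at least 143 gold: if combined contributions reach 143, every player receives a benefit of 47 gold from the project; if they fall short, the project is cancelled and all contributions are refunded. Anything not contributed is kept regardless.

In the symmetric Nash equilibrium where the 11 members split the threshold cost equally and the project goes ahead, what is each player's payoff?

50 gold

Equal share of the threshold: 143/11 = 13.
At this profile no one gains by cutting their contribution: any cut drops the total below 143, the project is cancelled, contributions are refunded, and the deviator ends with 16, which is less than 16 − 13 + 47 = 50. Contributing more than 13 just wastes the excess. So contributing exactly 13 is a best response.
Each player's payoff: 16 − 13 + 47 = 50.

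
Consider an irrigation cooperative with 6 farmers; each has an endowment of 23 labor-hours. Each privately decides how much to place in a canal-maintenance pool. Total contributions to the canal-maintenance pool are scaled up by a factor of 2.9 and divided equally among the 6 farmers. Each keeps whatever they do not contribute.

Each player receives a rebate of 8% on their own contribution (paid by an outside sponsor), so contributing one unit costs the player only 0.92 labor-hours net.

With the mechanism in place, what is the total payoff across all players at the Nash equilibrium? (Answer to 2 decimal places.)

138.00 labor-hours

Even with the mechanism, each unit contributed returns only (2.9/6) / 0.92 = 0.5254 per unit of net cost, so contributing nothing is still dominant.
Everyone keeps their endowment and the group total is 6 × 23 = 138.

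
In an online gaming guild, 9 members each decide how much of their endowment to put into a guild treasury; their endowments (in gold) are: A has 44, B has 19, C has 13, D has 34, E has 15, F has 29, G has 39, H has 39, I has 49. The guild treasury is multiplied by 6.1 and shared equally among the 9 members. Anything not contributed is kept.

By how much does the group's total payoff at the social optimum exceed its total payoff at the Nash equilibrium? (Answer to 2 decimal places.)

The private return per contributed unit is 6.1/9 = 0.6778 < 1 for every player regardless of endowment, so the Nash equilibrium is zero contribution and the group total is Σ E_j = 44 + 19 + 13 + 34 + 15 + 29 + 39 + 39 + 49 = 281.
Each contributed unit returns 6.100 to the group, so the social optimum is full contribution by everyone: group total = 6.100 × 281 = 1714.10.
Efficiency loss = (6.100 − 1) × 281 = 1433.10.

1433.10 gold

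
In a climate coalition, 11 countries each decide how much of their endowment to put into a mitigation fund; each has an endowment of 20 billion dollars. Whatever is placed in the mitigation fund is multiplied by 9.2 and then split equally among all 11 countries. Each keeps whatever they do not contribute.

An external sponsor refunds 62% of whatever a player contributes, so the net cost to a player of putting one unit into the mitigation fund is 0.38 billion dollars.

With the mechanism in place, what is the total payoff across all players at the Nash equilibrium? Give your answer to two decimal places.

With the mechanism, a contributed unit returns (9.2/11) / 0.38 = 2.2010 per unit of net cost to the contributor — now above 1 — so contributing fully is weakly dominant for every player.
At the Nash equilibrium everyone contributes 20. Group total payoff = 11 × (20 × 0.62 + 9.2 × 20) = 2160.40.

2160.40 billion dollars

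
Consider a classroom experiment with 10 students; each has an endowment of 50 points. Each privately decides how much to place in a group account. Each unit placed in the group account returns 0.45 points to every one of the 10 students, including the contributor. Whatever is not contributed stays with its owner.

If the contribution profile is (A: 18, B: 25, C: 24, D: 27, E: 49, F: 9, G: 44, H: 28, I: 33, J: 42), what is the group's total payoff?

Total contributed: 18 + 25 + 24 + 27 + 49 + 9 + 44 + 28 + 33 + 42 = 299; total kept: 10 × 50 − 299 = 201.
The group account pays out 0.45 × 10 × 299 = 1345.50 in aggregate.
Group total = 201 + 1345.50 = 1546.50.

1546.50 points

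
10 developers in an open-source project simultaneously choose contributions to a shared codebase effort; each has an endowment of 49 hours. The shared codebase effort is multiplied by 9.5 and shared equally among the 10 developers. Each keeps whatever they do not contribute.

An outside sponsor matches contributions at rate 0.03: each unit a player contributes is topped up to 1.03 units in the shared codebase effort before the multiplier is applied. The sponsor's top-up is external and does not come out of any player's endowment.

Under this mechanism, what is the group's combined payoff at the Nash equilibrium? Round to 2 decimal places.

The effective private return is 9.5 × 1.03 / 10 = 0.9785, which is still under 1, so the mechanism doesn't change anyone's dominant strategy: zero contribution.
Everyone keeps their endowment and the group total is 10 × 49 = 490.

490.00 hours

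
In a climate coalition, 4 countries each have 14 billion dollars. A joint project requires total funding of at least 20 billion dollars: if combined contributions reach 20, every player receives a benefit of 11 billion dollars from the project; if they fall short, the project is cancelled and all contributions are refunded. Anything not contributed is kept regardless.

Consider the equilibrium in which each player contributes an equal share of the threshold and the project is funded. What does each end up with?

20 billion dollars

Equal share of the threshold: 20/4 = 5.
At this profile no one gains by cutting their contribution: any cut drops the total below 20, the project is cancelled, contributions are refunded, and the deviator ends with 14, which is less than 14 − 5 + 11 = 20. Contributing more than 5 just wastes the excess. So contributing exactly 5 is a best response.
Each player's payoff: 14 − 5 + 11 = 20.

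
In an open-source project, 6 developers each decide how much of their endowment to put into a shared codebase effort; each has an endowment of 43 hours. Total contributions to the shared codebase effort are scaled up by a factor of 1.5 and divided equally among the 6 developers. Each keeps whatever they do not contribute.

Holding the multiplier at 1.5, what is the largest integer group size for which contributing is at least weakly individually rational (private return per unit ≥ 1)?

1

Private return per unit is 1.5/(group size), which is ≥ 1 whenever the group size is ≤ 1.5.
The largest such integer is 1.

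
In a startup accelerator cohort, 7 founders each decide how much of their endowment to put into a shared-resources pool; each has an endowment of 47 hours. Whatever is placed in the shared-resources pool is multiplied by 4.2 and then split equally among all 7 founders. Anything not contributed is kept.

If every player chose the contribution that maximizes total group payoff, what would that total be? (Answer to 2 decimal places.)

Each contributed unit returns 4.200 to the group as a whole (0.6000 to each of 7 players), which exceeds 1, so the social optimum is full contribution: group total = 4.200 × 329 = 1381.80.

1381.80 hours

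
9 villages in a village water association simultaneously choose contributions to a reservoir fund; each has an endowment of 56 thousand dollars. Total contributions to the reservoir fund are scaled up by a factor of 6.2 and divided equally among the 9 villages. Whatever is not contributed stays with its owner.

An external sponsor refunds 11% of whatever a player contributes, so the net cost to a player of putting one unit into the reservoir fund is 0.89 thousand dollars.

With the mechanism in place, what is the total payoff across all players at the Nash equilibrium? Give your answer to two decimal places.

Even with the mechanism, each unit contributed returns only (6.2/9) / 0.89 = 0.7740 per unit of net cost, so contributing nothing is still dominant.
Everyone keeps their endowment and the group total is 9 × 56 = 504.

504.00 thousand dollars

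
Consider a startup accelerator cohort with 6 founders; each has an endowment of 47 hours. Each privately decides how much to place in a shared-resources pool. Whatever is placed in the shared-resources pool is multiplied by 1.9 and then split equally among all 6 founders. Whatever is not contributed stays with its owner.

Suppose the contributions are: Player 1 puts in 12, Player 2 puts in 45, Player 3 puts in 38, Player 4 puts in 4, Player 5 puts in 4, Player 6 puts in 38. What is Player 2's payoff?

Total contributed: 12 + 45 + 38 + 4 + 4 + 38 = 141.
Each receives 1.9 × 141 / 6 = 44.65 from the shared-resources pool.
Player 2 keeps 47 − 45 = 2, so Player 2's payoff is 2 + 44.65 = 46.65.

46.65 hours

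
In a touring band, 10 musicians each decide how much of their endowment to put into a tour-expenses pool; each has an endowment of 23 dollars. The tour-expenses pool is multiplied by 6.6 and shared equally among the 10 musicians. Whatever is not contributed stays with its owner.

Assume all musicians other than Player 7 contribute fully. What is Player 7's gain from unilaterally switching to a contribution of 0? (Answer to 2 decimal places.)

Switching from a contribution of 23 to 0 lets Player 7 keep an extra 23 dollars, but lowers the tour-expenses pool by 23, which costs Player 7 their own share of that drop: 6.6/10 × 23 = 15.18.
Net gain = 23 − 15.18 = 7.82. The private return per contributed unit (0.6600) is below 1, so free-riding is indeed the best response regardless of what the others do.

7.82 dollars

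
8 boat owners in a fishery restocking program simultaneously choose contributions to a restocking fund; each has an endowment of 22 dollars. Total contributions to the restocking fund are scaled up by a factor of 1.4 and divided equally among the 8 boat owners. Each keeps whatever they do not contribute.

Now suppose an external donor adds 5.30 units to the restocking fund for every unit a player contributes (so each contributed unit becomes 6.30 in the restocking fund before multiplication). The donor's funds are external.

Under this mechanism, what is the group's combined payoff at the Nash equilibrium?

1552.32 dollars

Under the mechanism each unit contributed yields 1.4 × 6.30 / 8 = 1.1025 back to its contributor per unit of net cost, which exceeds 1, making full contribution the dominant choice for everyone.
So the Nash equilibrium is full contribution by all 8; the group earns 1.4 × 6.30 × 176 = 1552.32.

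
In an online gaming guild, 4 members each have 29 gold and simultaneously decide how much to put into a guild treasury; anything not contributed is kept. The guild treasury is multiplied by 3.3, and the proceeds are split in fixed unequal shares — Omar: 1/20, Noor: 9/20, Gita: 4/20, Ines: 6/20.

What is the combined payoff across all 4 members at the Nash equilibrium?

A player with share s gets back 3.3·s per unit contributed, so full contribution is dominant for anyone with s > 1/3.3 = 0.3030 and zero contribution is dominant for anyone below.
Only Noor (9/20) clears that bar, contributing 29; the remaining 3 contribute 0. Total contributed: 29.
The guild treasury pays out 3.3 × 29 = 95.70 in total (split across the unequal shares, but the aggregate is all that matters for the group sum).
The 3 free-riders keep 29 each, adding 87. Group total = 87 + 95.70 = 182.70.

182.70 gold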